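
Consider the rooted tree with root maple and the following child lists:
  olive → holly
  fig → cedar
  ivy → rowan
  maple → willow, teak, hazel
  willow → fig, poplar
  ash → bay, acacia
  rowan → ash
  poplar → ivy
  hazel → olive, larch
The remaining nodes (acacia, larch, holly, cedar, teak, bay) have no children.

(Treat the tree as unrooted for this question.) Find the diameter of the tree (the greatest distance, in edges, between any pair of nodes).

Starting from acacia, a farthest node is holly at distance 9.
One longest path: acacia – ash – rowan – ivy – poplar – willow – maple – hazel – olive – holly.
So the diameter is 9.

9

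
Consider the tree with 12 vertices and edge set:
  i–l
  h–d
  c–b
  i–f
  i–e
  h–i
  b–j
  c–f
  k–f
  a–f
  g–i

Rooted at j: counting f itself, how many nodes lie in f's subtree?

9

Descendants of f (including itself): f, i, a, k, h, g, l, e, d. That's 9.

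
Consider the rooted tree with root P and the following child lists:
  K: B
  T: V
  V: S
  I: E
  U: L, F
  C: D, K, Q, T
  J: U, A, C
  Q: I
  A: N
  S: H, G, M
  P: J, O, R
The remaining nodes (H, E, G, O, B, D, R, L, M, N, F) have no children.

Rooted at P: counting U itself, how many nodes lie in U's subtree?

U's subtree: {U, F, L}, size 3.

3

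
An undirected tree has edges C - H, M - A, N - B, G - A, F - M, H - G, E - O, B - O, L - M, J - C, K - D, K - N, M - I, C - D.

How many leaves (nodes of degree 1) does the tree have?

Exactly 5 nodes have a single neighbour: E, F, I, J, L.

5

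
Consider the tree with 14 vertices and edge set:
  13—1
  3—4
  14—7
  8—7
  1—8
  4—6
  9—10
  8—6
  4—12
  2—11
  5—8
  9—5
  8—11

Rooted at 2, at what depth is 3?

5

2 → 11 → 8 → 6 → 4 → 3 — 5 edges.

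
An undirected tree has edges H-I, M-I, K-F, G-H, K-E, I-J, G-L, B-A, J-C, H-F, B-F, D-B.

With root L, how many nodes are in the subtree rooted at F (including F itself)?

6

The subtree rooted at F contains: F, K, B, E, D, A — 6 nodes.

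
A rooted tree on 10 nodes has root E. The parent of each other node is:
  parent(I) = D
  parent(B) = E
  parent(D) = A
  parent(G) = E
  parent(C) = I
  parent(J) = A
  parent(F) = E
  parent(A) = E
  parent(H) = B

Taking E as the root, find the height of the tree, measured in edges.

The longest root-to-leaf path is E → A → D → I → C (4 edges).

4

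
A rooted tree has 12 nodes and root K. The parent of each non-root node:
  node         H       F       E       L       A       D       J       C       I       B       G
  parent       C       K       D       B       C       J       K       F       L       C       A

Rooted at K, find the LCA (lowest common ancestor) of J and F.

K

Ancestors of J (toward the root): J, K.
Ancestors of F: F, K.
The deepest node appearing in both lists is K.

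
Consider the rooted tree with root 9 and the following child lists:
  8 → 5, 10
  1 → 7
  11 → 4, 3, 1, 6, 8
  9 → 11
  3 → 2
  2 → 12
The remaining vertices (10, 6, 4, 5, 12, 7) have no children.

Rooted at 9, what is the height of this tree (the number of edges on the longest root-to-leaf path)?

12 sits deepest: 9–11–3–2–12 — 4 edges from the root.

4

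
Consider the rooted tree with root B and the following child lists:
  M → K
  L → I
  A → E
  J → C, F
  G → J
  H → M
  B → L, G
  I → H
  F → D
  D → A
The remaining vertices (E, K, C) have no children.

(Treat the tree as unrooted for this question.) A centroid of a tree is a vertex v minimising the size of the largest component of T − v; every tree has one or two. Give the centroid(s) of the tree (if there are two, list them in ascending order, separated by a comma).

G

Delete G: the remaining components have sizes 6, 6. Max 6 ≤ 6, so G is a centroid.
Every other node leaves some component of size > 6, so the centroid is unique.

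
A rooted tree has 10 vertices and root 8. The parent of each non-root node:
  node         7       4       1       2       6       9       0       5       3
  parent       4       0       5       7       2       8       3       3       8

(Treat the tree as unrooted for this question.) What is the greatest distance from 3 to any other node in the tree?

5

The node farthest from 3 is 6, via 3–0–4–7–2–6 — 5 edges.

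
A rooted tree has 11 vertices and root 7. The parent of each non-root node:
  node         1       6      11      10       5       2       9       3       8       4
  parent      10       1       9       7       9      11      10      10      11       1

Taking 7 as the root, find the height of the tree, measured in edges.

The longest root-to-leaf path is 7 – 10 – 9 – 11 – 8 (4 edges).

4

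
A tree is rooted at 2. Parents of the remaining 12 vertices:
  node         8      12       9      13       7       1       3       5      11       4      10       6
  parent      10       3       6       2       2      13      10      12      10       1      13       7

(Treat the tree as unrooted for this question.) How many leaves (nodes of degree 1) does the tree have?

5

Exactly 5 nodes have a single neighbour: 4, 5, 8, 9, 11.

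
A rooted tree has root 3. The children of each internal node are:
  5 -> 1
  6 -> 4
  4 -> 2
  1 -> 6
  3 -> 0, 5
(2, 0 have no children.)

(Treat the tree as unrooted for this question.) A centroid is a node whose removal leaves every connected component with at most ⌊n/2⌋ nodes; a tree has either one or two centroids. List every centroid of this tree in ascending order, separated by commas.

1

Removing 1 splits the tree into components of sizes 3, 3; the largest is 3 ≤ ⌊7/2⌋ = 3.
No neighbour of 1 does as well, so 1 is the unique centroid.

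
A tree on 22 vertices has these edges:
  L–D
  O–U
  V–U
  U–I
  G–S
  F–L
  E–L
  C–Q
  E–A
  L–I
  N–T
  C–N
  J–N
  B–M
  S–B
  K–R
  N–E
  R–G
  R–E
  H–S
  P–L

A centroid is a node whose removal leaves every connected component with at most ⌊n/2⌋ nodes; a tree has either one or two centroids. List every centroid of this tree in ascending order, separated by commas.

E

Removing E splits the tree into components of sizes 8, 7, 5, 1; the largest is 8 ≤ ⌊22/2⌋ = 11.
Every other node leaves some component of size > 11, so the centroid is unique.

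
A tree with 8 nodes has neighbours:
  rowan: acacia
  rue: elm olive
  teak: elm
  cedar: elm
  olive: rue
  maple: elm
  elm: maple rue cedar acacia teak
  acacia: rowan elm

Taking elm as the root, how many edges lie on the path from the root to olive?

Climbing from olive to the root: olive – rue – elm. That's 2 steps.

2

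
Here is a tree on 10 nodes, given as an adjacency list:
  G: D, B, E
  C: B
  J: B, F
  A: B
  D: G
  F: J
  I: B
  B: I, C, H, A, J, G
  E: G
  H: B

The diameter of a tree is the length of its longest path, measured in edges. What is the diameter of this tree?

4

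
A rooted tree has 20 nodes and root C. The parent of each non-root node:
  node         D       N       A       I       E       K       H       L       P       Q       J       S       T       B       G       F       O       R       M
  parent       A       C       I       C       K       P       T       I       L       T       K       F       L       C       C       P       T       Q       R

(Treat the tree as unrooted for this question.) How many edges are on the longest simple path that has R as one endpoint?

6

Distances from R peak at 6, attained at N (G, J, S, B, D, E also at distance 6).
R – Q – T – L – I – C – N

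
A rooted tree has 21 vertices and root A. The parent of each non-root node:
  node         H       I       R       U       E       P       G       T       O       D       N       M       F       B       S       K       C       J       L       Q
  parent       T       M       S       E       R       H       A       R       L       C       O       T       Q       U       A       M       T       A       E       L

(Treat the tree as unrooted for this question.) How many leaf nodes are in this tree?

9

Degree-1 nodes: B, D, F, G, I, J, K, N, P — 9 of them.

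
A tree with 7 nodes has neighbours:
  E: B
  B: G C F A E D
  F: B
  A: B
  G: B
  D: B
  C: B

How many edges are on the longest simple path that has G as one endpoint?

2

The node farthest from G is E (A, D, F, C also at distance 2), via G–B–E — 2 edges.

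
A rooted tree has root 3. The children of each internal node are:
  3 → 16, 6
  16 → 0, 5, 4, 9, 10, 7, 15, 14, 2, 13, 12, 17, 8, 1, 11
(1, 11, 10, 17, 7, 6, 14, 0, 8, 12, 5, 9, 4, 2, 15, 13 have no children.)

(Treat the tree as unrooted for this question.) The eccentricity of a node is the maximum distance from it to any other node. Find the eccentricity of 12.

A farthest node from 12 is 6.
The path 12–16–3–6 has 3 edges.

3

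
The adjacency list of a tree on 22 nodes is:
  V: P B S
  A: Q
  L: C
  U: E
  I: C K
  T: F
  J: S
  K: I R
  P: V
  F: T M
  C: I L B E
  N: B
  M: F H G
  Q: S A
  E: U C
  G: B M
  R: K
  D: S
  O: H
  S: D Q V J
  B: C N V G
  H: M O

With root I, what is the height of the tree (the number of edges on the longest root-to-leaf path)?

A deepest node is T, reached by I → C → B → G → M → F → T.
That path has 6 edges, so the height is 6.

6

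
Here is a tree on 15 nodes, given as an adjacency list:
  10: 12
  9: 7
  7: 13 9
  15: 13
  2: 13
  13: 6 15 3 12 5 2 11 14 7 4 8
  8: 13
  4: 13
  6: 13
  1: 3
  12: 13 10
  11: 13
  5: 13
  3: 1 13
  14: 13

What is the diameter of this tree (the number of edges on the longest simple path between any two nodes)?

4

Starting from 10, a farthest node is 9 at distance 4.
One longest path: 10 - 12 - 13 - 7 - 9.
So the diameter is 4.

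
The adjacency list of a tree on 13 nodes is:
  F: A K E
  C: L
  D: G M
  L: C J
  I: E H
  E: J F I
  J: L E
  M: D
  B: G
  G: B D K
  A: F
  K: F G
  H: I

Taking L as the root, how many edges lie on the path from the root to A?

L → J → E → F → A — 4 edges.

4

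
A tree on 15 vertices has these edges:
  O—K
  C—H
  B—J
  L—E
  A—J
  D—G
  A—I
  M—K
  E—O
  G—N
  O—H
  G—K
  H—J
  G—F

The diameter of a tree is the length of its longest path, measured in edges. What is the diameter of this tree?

BFS from I reaches N last, at distance 7; BFS from N confirms no node is farther.
Path: I – A – J – H – O – K – G – N.

7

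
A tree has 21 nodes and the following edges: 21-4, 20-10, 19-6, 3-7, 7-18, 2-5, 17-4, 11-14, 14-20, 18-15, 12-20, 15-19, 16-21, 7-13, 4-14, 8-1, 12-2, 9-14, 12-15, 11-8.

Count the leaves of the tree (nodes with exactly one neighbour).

9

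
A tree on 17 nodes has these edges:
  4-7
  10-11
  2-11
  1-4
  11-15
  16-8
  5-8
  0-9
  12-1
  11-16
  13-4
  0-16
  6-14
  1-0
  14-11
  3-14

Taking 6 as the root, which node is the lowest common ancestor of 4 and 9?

0

4's ancestor chain is 4, 1, 0, 16, 11, 14, 6 and 9's is 9, 0, 16, 11, 14, 6; they first meet at 0.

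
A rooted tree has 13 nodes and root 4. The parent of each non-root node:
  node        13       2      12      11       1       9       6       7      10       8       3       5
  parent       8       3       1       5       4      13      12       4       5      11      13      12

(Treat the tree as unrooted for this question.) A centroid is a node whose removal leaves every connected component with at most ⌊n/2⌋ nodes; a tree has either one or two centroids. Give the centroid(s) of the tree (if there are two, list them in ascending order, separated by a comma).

Removing 5 splits the tree into components of sizes 6, 5, 1; the largest is 6 ≤ ⌊13/2⌋ = 6.
No neighbour of 5 does as well, so 5 is the unique centroid.

5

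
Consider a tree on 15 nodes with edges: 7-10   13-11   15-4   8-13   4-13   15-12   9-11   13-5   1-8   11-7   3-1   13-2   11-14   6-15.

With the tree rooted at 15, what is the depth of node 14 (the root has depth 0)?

Climbing from 14 to the root: 14 → 11 → 13 → 4 → 15. That's 4 steps.

4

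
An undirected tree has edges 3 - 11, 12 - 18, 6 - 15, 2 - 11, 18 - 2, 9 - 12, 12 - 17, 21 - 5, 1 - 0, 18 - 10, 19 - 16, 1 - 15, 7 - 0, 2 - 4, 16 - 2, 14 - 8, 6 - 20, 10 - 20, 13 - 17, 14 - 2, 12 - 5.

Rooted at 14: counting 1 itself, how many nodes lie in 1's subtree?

3

Descendants of 1 (including itself): 1, 0, 7. That's 3.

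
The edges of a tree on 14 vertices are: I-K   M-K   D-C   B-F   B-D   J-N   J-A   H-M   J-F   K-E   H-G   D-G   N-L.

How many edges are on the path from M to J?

Walking from M: M - H - G - D - B - F - J. Length 6.

6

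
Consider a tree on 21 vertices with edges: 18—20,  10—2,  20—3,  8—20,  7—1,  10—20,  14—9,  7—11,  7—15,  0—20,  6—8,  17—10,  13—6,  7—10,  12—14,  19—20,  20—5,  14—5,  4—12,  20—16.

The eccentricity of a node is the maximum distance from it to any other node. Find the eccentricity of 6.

The node farthest from 6 is 4, via 6-8-20-5-14-12-4 — 6 edges.

6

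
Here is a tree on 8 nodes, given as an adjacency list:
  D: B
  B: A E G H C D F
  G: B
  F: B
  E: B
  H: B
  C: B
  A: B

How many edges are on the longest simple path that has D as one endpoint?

Distances from D peak at 2, attained at G (F, C, H, E, A also at distance 2).
D-B-G

2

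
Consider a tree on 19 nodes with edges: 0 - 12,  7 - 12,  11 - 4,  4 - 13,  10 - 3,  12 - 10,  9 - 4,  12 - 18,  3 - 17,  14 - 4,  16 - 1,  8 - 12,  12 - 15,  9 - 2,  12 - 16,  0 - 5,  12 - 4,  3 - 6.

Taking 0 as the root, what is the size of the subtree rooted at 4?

6

4's subtree: {4, 11, 13, 9, 14, 2}, size 6.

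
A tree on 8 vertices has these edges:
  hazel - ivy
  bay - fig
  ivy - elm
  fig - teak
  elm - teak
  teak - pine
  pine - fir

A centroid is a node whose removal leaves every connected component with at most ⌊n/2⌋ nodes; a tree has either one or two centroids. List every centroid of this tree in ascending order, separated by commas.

teak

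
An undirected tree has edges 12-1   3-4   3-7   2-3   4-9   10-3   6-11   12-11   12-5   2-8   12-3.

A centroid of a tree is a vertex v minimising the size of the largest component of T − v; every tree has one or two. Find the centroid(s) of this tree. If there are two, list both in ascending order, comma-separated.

Delete 3: the remaining components have sizes 5, 2, 2, 1, 1. Max 5 ≤ 6, so 3 is a centroid.
Every other node leaves some component of size > 6, so the centroid is unique.

3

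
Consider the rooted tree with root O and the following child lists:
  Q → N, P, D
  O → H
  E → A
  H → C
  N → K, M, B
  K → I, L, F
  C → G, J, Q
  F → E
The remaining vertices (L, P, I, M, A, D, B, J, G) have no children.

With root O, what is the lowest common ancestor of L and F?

K

L's ancestor chain is L, K, N, Q, C, H, O and F's is F, K, N, Q, C, H, O; they first meet at K.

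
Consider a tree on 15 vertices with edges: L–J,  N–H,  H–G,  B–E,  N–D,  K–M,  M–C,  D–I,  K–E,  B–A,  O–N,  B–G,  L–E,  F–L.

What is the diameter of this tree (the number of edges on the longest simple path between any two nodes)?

Starting from C, a farthest node is I at distance 9.
One longest path: C–M–K–E–B–G–H–N–D–I.
So the diameter is 9.

9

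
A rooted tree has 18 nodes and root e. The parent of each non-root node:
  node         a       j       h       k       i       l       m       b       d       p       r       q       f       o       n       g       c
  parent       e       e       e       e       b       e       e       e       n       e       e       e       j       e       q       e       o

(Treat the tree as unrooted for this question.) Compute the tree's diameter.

A longest path is d – n – q – e – b – i, with 5 edges.

5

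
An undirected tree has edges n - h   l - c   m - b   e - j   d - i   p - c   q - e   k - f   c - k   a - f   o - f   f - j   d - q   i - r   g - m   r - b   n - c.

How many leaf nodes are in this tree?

6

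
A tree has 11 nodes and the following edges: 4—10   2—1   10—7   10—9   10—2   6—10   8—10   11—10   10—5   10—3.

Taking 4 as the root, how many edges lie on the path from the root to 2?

Path from 4 to 2: 4–10–2, which has 2 edges.

2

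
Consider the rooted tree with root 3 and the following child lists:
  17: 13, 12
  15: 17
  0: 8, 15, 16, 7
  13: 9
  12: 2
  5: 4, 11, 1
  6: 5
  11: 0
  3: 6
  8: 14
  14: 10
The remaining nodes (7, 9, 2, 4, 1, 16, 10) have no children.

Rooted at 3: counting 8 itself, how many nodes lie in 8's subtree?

Descendants of 8 (including itself): 8, 14, 10. That's 3.

3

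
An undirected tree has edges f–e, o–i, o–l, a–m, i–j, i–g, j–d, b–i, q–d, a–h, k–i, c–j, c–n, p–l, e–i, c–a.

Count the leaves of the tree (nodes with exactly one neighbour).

9

Exactly 9 nodes have a single neighbour: b, f, g, h, k, m, n, p, q.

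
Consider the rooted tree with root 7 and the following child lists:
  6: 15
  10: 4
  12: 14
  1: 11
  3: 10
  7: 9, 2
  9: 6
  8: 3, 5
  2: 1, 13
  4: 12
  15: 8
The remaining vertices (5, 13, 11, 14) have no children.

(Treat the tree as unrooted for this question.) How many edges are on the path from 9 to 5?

Walking from 9: 9 – 6 – 15 – 8 – 5. Length 4.

4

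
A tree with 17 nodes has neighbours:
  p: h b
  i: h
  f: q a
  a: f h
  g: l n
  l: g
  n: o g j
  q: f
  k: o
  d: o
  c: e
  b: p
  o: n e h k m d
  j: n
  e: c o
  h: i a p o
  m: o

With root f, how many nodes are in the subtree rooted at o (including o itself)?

10

The subtree rooted at o contains: o, n, m, k, d, e, j, g, c, l — 10 nodes.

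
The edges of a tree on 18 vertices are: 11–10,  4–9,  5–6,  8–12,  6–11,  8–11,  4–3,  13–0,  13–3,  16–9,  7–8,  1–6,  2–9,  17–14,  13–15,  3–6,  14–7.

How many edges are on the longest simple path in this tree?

9

A longest path is 17-14-7-8-11-6-3-4-9-16, with 9 edges.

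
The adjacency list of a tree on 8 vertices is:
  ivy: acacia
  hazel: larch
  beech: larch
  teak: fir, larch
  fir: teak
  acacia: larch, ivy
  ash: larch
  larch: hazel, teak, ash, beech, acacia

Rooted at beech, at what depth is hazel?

beech–larch–hazel — 2 edges.

2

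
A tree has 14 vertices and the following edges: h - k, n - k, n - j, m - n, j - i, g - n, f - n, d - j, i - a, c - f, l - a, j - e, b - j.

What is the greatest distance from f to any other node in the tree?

The node farthest from f is l, via f-n-j-i-a-l — 5 edges.

5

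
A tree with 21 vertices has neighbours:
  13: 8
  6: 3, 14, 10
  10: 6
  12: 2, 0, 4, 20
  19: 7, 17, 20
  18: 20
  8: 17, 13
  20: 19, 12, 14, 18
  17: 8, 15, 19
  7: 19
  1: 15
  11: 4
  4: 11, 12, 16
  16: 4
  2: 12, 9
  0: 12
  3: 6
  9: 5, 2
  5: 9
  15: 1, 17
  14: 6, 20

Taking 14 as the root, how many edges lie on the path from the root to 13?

5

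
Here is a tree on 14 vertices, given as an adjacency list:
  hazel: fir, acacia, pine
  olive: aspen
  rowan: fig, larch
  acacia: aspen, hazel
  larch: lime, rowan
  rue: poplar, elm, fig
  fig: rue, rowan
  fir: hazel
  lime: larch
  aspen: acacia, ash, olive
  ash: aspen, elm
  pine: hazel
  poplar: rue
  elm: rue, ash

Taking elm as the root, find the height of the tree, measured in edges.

5

lime sits deepest: elm → rue → fig → rowan → larch → lime — 5 edges from the root.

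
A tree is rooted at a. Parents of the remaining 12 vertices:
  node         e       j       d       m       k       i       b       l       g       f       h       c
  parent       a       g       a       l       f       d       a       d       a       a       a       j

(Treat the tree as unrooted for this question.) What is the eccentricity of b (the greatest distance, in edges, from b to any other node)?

4

A farthest node from b is m (c also at distance 4).
The path b – a – d – l – m has 4 edges.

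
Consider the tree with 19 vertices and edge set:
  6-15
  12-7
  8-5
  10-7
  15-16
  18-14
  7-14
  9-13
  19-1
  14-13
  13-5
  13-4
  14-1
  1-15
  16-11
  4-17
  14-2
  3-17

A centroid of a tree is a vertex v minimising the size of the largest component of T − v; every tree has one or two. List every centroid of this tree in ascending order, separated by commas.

14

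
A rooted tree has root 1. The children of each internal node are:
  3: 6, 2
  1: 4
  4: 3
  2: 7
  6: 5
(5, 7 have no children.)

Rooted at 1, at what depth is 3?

1 – 4 – 3 — 2 edges.

2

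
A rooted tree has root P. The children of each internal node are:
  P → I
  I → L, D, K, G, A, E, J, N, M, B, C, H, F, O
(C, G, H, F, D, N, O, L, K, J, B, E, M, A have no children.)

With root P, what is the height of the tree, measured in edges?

2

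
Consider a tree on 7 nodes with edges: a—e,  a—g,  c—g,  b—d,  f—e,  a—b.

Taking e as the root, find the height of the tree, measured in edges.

d sits deepest: e-a-b-d — 3 edges from the root.

3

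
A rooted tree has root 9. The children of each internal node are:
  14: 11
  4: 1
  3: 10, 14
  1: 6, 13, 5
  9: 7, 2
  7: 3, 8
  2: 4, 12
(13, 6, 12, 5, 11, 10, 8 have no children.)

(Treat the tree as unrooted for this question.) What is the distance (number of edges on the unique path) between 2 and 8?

2 – 9 – 7 – 8: 3 edges.

3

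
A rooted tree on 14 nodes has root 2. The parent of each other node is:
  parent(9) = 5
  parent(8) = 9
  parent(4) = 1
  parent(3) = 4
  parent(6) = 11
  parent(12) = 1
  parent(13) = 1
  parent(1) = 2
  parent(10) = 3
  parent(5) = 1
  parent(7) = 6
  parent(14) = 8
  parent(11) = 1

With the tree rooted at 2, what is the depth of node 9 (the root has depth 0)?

3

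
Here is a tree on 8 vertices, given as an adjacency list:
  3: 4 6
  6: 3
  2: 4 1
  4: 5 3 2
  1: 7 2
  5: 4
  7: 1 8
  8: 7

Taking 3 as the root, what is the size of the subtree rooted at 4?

The subtree rooted at 4 contains: 4, 5, 2, 1, 7, 8 — 6 nodes.

6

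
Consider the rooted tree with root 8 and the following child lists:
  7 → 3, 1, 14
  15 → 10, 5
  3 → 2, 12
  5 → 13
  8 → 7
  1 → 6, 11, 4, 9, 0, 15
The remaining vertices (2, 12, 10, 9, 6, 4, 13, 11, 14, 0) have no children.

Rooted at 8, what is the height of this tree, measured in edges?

5

13 sits deepest: 8 → 7 → 1 → 15 → 5 → 13 — 5 edges from the root.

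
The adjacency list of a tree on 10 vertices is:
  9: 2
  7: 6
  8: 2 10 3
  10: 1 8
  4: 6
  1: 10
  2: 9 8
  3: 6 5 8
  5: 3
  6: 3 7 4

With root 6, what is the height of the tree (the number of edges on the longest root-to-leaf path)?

The longest root-to-leaf path is 6 → 3 → 8 → 10 → 1 (4 edges).

4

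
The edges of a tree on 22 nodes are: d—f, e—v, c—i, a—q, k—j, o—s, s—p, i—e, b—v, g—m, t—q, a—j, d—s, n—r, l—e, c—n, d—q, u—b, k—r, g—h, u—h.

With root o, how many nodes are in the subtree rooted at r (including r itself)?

Descendants of r (including itself): r, n, c, i, e, l, v, b, u, h, g, m. That's 12.

12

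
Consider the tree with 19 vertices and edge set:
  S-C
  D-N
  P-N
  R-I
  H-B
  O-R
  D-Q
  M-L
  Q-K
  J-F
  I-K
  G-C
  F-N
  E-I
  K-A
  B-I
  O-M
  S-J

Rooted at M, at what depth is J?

9

Path from M to J: M – O – R – I – K – Q – D – N – F – J, which has 9 edges.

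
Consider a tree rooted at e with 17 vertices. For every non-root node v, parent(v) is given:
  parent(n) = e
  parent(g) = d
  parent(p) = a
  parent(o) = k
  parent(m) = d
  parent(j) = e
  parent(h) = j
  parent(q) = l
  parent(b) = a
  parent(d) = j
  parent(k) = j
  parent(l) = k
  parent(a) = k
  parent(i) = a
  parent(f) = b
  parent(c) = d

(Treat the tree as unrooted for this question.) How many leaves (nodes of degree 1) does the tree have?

10

The leaves are c, f, g, h, i, m, n, o, p, q.
That is 10 leaves.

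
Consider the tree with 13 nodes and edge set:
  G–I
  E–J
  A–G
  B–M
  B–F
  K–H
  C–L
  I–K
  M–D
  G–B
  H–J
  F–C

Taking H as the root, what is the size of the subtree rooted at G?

G's subtree: {G, A, B, M, F, D, C, L}, size 8.

8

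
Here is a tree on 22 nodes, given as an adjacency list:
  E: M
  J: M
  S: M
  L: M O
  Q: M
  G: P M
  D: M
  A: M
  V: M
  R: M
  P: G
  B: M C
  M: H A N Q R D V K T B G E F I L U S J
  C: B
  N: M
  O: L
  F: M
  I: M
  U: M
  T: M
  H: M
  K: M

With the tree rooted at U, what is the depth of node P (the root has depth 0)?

Path from U to P: U – M – G – P, which has 3 edges.

3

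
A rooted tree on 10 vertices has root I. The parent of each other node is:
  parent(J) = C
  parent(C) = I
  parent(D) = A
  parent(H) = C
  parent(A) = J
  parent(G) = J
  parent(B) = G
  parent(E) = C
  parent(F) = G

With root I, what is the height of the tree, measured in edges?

A deepest node is B, reached by I → C → J → G → B.
That path has 4 edges, so the height is 4.

4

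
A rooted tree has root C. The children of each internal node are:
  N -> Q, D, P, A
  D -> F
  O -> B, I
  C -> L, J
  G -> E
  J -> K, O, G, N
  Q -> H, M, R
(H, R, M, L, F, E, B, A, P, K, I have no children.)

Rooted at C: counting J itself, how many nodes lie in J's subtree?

16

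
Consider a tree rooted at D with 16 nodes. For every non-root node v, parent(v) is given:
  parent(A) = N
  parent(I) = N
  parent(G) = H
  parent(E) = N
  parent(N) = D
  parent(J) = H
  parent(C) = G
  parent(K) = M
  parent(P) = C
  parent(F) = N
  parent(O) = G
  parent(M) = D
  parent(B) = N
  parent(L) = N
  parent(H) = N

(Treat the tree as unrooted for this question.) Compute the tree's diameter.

Starting from P, a farthest node is K at distance 7.
One longest path: P – C – G – H – N – D – M – K.
So the diameter is 7.

7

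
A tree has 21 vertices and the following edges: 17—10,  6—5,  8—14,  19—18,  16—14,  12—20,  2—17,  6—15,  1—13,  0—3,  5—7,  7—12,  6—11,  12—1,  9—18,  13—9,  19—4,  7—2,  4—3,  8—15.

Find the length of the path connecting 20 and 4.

20 – 12 – 1 – 13 – 9 – 18 – 19 – 4: 7 edges.

7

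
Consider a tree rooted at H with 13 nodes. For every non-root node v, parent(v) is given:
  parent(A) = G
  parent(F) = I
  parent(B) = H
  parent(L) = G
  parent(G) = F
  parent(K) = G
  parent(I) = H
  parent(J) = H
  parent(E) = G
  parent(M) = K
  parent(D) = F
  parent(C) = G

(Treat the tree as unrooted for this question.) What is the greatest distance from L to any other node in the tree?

5

A farthest node from L is J (B also at distance 5).
The path L-G-F-I-H-J has 5 edges.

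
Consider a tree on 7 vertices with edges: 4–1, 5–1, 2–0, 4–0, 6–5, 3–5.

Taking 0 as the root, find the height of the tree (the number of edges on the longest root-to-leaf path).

4

A deepest node is 3, reached by 0-4-1-5-3.
That path has 4 edges, so the height is 4.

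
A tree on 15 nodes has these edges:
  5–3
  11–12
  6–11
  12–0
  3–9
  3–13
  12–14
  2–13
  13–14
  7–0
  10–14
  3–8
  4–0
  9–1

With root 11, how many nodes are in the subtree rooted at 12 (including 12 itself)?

The subtree rooted at 12 contains: 12, 14, 0, 13, 10, 7, 4, 3, 2, 5, 9, 8, 1 — 13 nodes.

13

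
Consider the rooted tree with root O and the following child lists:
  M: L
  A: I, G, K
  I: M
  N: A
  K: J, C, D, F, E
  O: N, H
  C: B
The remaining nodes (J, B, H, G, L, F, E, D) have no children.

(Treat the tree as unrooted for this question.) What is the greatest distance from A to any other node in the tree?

A farthest node from A is B (L, H also at distance 3).
The path A-K-C-B has 3 edges.

3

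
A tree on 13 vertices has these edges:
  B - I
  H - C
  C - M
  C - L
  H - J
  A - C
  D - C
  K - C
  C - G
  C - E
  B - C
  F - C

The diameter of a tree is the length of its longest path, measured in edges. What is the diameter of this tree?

A longest path is J – H – C – B – I, with 4 edges.

4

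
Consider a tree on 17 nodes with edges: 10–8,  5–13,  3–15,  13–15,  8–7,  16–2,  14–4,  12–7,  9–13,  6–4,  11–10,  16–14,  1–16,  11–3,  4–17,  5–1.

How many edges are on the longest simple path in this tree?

BFS from 12 reaches 17 last, at distance 13; BFS from 17 confirms no node is farther.
Path: 12 - 7 - 8 - 10 - 11 - 3 - 15 - 13 - 5 - 1 - 16 - 14 - 4 - 17.

13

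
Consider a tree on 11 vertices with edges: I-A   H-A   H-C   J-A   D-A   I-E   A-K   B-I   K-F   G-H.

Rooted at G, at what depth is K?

3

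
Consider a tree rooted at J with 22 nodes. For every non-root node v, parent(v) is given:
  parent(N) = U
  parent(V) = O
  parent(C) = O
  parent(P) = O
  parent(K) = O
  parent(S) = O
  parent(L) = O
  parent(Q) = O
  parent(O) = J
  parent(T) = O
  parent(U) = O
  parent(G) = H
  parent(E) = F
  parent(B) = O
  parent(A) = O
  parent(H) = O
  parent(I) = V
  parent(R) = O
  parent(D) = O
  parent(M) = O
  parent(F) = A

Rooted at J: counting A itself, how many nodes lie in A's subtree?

Descendants of A (including itself): A, F, E. That's 3.

3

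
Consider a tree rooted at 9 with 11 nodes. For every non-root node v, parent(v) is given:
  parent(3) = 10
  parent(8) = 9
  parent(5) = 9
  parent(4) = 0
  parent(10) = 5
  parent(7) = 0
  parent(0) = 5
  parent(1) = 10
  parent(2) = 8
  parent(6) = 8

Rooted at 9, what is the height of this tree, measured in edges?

3

A deepest node is 4, reached by 9–5–0–4.
That path has 3 edges, so the height is 3.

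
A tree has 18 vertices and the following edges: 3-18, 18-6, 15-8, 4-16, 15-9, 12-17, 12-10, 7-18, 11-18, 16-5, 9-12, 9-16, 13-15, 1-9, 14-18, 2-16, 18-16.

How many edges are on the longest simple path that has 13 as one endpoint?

5

A farthest node from 13 is 3 (6, 11, 7, 14 also at distance 5).
The path 13 – 15 – 9 – 16 – 18 – 3 has 5 edges.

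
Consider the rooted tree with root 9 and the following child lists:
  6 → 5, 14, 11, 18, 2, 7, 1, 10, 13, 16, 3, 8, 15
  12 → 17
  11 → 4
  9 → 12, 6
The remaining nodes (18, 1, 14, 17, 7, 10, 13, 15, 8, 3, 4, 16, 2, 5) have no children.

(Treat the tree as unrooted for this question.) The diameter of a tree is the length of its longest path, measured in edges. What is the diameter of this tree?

5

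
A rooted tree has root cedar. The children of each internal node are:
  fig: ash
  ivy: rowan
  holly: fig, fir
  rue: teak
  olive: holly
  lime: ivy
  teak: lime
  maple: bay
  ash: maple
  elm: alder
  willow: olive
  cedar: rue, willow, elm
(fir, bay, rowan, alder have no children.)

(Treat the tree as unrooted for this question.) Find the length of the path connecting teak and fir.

6

teak–rue–cedar–willow–olive–holly–fir: 6 edges.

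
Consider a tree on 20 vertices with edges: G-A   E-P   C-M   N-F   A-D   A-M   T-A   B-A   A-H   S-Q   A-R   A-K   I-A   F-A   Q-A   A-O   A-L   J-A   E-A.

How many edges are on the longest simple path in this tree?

BFS from P reaches C last, at distance 4; BFS from C confirms no node is farther.
Path: P – E – A – M – C.

4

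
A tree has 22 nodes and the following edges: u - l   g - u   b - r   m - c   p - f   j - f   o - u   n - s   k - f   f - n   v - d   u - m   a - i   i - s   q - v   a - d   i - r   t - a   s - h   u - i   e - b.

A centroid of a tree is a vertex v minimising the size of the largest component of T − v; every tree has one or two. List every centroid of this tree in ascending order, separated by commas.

Delete i: the remaining components have sizes 7, 6, 5, 3. Max 7 ≤ 11, so i is a centroid.
Every other node leaves some component of size > 11, so the centroid is unique.

i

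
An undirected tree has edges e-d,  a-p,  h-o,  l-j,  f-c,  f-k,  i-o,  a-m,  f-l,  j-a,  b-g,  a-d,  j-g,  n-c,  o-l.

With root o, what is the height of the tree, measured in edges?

5

A deepest node is e, reached by o–l–j–a–d–e.
That path has 5 edges, so the height is 5.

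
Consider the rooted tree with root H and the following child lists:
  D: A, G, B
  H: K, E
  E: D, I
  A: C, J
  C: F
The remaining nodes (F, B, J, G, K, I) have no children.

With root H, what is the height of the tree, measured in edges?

5

The longest root-to-leaf path is H – E – D – A – C – F (5 edges).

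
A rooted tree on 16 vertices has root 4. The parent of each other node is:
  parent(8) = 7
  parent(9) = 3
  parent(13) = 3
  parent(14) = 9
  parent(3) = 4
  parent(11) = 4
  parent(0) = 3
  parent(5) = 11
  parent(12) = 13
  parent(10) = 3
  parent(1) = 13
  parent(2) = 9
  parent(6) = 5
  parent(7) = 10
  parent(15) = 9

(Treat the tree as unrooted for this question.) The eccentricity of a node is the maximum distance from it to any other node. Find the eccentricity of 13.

A farthest node from 13 is 6.
The path 13–3–4–11–5–6 has 5 edges.

5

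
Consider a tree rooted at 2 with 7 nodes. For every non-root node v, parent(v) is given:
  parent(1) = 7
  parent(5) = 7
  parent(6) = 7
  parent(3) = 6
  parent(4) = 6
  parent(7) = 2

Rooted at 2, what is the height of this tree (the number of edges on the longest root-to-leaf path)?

3

The longest root-to-leaf path is 2-7-6-3 (3 edges).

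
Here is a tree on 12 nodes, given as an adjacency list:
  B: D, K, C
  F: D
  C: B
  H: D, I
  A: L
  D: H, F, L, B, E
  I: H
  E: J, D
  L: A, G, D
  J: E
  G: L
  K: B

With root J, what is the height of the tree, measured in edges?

4

K sits deepest: J – E – D – B – K — 4 edges from the root.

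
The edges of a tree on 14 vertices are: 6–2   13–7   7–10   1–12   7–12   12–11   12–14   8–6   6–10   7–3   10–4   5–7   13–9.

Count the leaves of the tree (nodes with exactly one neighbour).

Exactly 9 nodes have a single neighbour: 1, 2, 3, 4, 5, 8, 9, 11, 14.

9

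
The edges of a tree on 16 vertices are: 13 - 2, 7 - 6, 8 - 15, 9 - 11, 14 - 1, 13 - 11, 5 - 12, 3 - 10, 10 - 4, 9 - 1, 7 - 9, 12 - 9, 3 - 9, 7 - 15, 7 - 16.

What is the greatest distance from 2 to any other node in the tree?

6

A farthest node from 2 is 8 (4 also at distance 6).
The path 2–13–11–9–7–15–8 has 6 edges.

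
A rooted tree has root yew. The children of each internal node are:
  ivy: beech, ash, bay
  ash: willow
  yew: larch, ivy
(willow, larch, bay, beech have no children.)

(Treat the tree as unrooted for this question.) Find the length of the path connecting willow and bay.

willow - ash - ivy - bay: 3 edges.

3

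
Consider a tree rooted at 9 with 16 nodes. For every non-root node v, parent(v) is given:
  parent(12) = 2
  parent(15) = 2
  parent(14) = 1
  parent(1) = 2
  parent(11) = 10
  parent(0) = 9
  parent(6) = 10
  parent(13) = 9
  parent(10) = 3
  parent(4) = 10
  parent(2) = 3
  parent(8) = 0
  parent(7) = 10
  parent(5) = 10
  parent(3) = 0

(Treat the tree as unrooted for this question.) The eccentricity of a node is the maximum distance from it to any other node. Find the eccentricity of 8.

A farthest node from 8 is 14.
The path 8–0–3–2–1–14 has 5 edges.

5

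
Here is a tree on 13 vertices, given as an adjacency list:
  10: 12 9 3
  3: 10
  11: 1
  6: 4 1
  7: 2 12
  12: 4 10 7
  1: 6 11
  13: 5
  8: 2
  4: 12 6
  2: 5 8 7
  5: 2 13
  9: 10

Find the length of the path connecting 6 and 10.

6 - 4 - 12 - 10: 3 edges.

3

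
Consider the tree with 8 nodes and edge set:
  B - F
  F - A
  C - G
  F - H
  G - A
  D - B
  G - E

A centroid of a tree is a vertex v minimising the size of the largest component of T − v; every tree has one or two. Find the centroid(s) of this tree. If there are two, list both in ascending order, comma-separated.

A, F

Delete F: the remaining components have sizes 4, 2, 1. Max 4 ≤ 4, so F is a centroid.
A is adjacent to F and is also a centroid (the largest component after removing it is likewise 4).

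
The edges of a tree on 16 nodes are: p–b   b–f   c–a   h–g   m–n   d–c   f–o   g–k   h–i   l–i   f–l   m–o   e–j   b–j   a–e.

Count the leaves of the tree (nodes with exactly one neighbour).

The leaves are d, k, n, p.
That is 4 leaves.

4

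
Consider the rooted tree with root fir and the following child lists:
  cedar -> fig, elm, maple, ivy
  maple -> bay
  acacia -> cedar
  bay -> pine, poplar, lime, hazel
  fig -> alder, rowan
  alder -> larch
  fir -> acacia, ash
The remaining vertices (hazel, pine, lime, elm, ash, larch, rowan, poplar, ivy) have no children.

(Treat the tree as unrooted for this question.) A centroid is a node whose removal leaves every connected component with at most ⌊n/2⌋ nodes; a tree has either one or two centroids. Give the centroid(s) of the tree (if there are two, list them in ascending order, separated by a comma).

Removing cedar splits the tree into components of sizes 6, 4, 3, 1, 1; the largest is 6 ≤ ⌊16/2⌋ = 8.
No neighbour of cedar does as well, so cedar is the unique centroid.

cedar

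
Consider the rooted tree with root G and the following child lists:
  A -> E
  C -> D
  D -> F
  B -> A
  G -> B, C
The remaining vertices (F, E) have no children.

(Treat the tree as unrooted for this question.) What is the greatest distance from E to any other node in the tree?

A farthest node from E is F.
The path E – A – B – G – C – D – F has 6 edges.

6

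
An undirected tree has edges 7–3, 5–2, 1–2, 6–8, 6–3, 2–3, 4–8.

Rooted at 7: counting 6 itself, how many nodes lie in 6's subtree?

3

Descendants of 6 (including itself): 6, 8, 4. That's 3.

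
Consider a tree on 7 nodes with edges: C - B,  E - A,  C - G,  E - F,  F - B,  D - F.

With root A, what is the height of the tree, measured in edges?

A deepest node is G, reached by A – E – F – B – C – G.
That path has 5 edges, so the height is 5.

5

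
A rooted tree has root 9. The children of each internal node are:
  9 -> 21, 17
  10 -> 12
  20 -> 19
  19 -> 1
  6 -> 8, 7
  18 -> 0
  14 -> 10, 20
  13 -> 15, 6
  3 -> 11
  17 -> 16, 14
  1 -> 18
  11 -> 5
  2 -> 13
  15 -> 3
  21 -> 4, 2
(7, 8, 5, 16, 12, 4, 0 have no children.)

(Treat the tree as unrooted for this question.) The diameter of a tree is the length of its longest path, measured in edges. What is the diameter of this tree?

14

A longest path is 5 - 11 - 3 - 15 - 13 - 2 - 21 - 9 - 17 - 14 - 20 - 19 - 1 - 18 - 0, with 14 edges.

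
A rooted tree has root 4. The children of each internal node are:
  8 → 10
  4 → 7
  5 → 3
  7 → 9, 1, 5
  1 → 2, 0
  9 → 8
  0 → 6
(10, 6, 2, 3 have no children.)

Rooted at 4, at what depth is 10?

Climbing from 10 to the root: 10 – 8 – 9 – 7 – 4. That's 4 steps.

4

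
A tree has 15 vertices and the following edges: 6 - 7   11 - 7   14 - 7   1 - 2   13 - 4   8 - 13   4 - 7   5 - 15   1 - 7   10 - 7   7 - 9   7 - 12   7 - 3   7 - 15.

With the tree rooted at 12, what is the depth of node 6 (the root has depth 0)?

Path from 12 to 6: 12 – 7 – 6, which has 2 edges.

2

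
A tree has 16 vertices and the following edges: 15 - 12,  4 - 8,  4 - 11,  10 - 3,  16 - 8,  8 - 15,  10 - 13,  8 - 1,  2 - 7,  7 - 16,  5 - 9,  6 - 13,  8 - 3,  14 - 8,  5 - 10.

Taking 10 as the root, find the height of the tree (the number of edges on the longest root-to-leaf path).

5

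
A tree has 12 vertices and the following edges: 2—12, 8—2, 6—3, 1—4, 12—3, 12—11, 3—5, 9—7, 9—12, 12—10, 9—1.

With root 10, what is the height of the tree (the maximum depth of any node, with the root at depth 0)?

4

4 sits deepest: 10 – 12 – 9 – 1 – 4 — 4 edges from the root.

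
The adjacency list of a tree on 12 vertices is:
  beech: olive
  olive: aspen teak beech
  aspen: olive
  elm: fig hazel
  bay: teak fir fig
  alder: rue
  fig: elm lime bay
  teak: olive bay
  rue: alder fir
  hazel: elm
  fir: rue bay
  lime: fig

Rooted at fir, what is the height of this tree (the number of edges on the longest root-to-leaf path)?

4

hazel sits deepest: fir-bay-fig-elm-hazel — 4 edges from the root.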